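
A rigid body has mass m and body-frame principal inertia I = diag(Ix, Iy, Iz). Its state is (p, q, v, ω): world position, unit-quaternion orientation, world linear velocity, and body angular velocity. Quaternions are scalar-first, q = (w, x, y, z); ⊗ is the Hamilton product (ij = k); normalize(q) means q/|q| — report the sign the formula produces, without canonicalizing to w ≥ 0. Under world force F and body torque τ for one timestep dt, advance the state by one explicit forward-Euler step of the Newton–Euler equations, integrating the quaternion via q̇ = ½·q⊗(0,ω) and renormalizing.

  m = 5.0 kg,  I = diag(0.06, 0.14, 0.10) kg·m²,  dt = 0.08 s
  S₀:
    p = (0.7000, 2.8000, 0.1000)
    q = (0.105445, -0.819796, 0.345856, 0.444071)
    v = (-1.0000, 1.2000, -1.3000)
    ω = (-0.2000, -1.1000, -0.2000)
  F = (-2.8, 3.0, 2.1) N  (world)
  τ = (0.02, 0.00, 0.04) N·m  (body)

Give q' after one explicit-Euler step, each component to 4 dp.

q⊗(0,ω) = (0.3052966, 0.3982179, -0.3687629, 0.9498578)
q' = normalize(q + ½dt·q⊗(0,ω)) = (0.1175, -0.8030, 0.3308, 0.4816)

q' = (0.1175, -0.8030, 0.3308, 0.4816)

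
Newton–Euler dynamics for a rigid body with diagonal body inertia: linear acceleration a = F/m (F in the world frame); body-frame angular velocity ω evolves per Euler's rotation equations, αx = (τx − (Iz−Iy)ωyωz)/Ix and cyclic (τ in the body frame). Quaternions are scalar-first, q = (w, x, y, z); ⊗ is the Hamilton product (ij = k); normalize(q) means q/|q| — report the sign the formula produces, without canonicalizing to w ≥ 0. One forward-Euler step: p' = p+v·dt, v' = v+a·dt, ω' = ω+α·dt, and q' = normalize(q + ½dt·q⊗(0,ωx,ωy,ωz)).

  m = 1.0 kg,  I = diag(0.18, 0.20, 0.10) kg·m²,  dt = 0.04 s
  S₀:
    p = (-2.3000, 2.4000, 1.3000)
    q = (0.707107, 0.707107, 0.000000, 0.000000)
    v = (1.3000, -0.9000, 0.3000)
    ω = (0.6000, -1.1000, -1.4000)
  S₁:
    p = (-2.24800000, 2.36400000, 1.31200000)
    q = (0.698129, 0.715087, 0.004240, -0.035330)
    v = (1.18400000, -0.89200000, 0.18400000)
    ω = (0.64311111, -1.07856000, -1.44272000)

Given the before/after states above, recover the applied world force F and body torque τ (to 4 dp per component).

Δω = ω₁−ω₀ = (0.04311111, 0.02144000, -0.04272000)
τ = I·(Δω/dt) + ω₀×(Iω₀) = (0.0400, 0.0400, -0.1200)
v₁ − v₀ = (-0.11600000, 0.00800000, -0.11600000)
m·(v₁−v₀)/dt = (-2.9000, 0.2000, -2.9000)

F = (-2.9000, 0.2000, -2.9000)
τ = (0.0400, 0.0400, -0.1200)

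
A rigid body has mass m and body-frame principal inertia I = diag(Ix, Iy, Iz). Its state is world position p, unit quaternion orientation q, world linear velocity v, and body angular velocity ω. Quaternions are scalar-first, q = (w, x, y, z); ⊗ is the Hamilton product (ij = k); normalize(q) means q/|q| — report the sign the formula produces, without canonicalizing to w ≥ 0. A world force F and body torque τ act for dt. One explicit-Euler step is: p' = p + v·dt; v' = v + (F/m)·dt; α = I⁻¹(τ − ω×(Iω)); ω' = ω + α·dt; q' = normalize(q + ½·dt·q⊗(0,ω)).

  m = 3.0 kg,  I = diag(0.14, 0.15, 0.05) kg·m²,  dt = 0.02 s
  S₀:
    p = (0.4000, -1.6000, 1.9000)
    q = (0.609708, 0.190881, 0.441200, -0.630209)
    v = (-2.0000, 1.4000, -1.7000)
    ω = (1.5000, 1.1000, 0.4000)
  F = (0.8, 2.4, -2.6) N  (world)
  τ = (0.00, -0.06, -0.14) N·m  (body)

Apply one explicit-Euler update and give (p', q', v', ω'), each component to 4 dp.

precession coupling ω×(Iω) = (-0.0440, 0.0540, 0.0165)
α = I⁻¹(τ − ω×Iω) = (0.3143, -0.7600, -3.1300)
ω' = ω + α·dt = (1.5063, 1.0848, 0.3374)
q⊗(0,ω) = (-0.5195579, 1.7842719, -0.3509871, -0.2079477)
updated quaternion q' = (0.6044, 0.2087, 0.4376, -0.6322)
a = F/m = (0.2667, 0.8000, -0.8667)
p' = p + v·dt = (0.3600, -1.5720, 1.8660)
v + (F/m)dt = (-1.9947, 1.4160, -1.7173)

p' = (0.3600, -1.5720, 1.8660)
q' = (0.6044, 0.2087, 0.4376, -0.6322)
v' = (-1.9947, 1.4160, -1.7173)
ω' = (1.5063, 1.0848, 0.3374)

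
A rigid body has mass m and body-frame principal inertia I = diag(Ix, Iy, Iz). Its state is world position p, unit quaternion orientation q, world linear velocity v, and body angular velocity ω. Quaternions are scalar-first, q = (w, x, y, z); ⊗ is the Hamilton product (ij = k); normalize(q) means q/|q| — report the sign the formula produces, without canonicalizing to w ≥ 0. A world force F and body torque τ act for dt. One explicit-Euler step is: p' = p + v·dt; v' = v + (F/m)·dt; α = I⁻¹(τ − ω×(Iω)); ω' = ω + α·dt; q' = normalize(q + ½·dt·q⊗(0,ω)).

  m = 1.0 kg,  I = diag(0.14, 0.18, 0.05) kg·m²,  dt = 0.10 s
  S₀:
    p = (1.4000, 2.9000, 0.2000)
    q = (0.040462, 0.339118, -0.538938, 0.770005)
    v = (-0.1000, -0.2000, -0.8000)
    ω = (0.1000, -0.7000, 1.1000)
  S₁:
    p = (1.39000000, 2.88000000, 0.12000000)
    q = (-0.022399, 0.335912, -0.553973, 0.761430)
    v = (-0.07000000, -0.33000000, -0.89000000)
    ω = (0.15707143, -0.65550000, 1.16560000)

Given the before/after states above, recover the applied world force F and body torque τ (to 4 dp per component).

F = (0.3000, -1.3000, -0.9000)
τ = (0.1800, 0.0900, 0.0300)

rate change Δω = (0.05707143, 0.04450000, 0.06560000)
I·α + gyro = (0.1800, 0.0900, 0.0300)
Δv = v₁−v₀ = (0.03000000, -0.13000000, -0.09000000)
applied force F = (0.3000, -1.3000, -0.9000)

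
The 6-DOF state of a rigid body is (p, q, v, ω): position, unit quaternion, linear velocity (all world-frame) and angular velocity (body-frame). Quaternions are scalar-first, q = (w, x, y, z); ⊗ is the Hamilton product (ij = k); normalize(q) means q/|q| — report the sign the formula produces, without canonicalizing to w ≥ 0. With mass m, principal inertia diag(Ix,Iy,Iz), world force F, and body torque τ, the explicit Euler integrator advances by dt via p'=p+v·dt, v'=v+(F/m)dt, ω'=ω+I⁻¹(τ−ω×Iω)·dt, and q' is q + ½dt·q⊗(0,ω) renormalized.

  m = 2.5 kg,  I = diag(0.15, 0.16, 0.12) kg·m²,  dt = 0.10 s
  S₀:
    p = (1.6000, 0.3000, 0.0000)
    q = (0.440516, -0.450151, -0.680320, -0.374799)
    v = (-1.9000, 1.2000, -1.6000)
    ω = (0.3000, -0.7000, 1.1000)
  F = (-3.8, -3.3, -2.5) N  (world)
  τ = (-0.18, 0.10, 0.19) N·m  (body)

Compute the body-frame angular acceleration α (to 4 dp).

α = (-1.4053, 0.5631, 1.6008)

gyro term ω×Iω = (0.0308, 0.0099, -0.0021)
α = I⁻¹(τ − ω×Iω) = (-1.4053, 0.5631, 1.6008)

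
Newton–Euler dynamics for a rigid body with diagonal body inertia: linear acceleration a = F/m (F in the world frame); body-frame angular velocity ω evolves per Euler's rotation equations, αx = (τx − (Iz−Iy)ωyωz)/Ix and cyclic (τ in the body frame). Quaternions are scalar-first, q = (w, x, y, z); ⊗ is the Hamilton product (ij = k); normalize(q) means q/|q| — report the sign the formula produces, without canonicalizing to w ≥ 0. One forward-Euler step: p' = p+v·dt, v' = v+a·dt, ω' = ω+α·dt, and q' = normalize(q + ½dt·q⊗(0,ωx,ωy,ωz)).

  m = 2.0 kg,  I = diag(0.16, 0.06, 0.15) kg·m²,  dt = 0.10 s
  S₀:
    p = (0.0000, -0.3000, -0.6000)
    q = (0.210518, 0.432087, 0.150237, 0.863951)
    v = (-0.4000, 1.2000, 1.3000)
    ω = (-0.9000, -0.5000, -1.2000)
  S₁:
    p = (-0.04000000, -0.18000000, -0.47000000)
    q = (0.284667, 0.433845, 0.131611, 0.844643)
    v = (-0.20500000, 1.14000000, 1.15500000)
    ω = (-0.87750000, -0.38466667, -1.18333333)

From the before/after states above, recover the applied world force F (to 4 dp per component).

v₁ − v₀ = (0.19500000, -0.06000000, -0.14500000)
m·(v₁−v₀)/dt = (3.9000, -1.2000, -2.9000)

F = (3.9000, -1.2000, -2.9000)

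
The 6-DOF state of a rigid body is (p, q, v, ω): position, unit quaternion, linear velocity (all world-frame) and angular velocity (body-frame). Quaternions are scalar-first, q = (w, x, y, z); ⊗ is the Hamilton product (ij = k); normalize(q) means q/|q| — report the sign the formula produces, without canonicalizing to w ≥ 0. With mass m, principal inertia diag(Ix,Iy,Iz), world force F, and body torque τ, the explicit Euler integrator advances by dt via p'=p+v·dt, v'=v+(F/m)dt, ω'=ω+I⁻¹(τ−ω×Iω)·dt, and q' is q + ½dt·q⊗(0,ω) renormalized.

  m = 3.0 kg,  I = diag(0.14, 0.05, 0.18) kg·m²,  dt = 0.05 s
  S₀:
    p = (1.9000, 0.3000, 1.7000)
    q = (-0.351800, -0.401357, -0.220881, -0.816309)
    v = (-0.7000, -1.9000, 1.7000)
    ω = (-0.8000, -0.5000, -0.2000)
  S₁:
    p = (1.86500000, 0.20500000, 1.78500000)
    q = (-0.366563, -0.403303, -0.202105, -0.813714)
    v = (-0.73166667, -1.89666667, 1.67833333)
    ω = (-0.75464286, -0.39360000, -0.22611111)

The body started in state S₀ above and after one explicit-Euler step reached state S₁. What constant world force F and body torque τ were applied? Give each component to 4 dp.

rate change Δω = (0.04535714, 0.10640000, -0.02611111)
gyro term ω₀×Iω₀ = (0.0130, -0.0064, -0.0360)
τ = I·(Δω/dt) + ω₀×(Iω₀) = (0.1400, 0.1000, -0.1300)
v₁ − v₀ = (-0.03166667, 0.00333333, -0.02166667)
m·(v₁−v₀)/dt = (-1.9000, 0.2000, -1.3000)

F = (-1.9000, 0.2000, -1.3000)
τ = (0.1400, 0.1000, -0.1300)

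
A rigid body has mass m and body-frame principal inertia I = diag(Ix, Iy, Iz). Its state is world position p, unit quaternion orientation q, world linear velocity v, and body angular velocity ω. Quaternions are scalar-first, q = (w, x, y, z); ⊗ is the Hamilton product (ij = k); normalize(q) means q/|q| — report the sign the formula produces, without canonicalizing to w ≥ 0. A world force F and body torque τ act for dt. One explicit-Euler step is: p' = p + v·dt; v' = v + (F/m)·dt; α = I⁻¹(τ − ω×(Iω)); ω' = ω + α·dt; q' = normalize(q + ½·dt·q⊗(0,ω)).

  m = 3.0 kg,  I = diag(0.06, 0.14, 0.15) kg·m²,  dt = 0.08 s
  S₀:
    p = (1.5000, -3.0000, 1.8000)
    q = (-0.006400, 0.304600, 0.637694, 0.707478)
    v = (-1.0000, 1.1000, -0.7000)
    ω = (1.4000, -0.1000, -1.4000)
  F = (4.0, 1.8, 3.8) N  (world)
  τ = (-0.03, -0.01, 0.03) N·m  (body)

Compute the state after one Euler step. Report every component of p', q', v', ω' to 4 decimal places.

p' = (1.4200, -2.9120, 1.7440)
q' = (0.0187, 0.2705, 0.6922, 0.6688)
v' = (-0.8933, 1.1480, -0.5987)
ω' = (1.3581, -0.2065, -1.3780)

(τ − ω×Iω)/I = (-0.5233, -1.3314, 0.2747)
ω' = ω + α·dt = (1.3581, -0.2065, -1.3780)
2q̇ = q⊗(0,ω) = (0.6277986, -0.8309838, 1.4175492, -0.9142716)
q' = normalize(q + ½dt·q⊗(0,ω)) = (0.0187, 0.2705, 0.6922, 0.6688)
linear accel F/m = (1.3333, 0.6000, 1.2667)
p + v·dt = (1.4200, -2.9120, 1.7440)
new velocity v' = (-0.8933, 1.1480, -0.5987)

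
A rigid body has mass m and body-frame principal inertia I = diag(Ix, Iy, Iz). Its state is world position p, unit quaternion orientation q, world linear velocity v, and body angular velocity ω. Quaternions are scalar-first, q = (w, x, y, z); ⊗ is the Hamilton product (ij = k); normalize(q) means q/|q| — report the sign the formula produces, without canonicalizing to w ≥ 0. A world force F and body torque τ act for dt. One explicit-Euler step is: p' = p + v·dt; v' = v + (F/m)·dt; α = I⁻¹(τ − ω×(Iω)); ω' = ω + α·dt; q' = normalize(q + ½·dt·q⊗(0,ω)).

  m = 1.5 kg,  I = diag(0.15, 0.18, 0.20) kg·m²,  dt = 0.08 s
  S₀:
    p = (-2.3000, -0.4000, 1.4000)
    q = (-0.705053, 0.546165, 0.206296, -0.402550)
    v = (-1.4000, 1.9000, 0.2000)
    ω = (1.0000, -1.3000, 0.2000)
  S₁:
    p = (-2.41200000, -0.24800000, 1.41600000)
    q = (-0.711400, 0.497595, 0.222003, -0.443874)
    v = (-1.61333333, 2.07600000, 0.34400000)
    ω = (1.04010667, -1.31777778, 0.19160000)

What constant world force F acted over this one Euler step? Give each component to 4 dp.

velocity change Δv = (-0.21333333, 0.17600000, 0.14400000)
F = m·Δv/dt = (-4.0000, 3.3000, 2.7000)

F = (-4.0000, 3.3000, 2.7000)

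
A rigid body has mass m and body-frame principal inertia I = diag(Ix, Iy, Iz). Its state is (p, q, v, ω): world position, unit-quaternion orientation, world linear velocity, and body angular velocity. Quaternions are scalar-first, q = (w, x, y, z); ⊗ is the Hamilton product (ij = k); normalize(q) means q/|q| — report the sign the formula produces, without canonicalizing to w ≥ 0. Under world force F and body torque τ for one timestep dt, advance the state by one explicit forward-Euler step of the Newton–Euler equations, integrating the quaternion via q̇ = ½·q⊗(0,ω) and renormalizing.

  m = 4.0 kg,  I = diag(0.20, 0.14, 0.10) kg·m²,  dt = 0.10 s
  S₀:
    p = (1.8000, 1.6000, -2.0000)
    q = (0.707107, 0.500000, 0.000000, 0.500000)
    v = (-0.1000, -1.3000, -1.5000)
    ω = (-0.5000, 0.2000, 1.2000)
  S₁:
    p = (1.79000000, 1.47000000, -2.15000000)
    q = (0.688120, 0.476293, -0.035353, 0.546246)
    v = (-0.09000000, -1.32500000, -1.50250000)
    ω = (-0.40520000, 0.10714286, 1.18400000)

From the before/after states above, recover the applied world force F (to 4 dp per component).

Δv = v₁−v₀ = (0.01000000, -0.02500000, -0.00250000)
m·(v₁−v₀)/dt = (0.4000, -1.0000, -0.1000)

F = (0.4000, -1.0000, -0.1000)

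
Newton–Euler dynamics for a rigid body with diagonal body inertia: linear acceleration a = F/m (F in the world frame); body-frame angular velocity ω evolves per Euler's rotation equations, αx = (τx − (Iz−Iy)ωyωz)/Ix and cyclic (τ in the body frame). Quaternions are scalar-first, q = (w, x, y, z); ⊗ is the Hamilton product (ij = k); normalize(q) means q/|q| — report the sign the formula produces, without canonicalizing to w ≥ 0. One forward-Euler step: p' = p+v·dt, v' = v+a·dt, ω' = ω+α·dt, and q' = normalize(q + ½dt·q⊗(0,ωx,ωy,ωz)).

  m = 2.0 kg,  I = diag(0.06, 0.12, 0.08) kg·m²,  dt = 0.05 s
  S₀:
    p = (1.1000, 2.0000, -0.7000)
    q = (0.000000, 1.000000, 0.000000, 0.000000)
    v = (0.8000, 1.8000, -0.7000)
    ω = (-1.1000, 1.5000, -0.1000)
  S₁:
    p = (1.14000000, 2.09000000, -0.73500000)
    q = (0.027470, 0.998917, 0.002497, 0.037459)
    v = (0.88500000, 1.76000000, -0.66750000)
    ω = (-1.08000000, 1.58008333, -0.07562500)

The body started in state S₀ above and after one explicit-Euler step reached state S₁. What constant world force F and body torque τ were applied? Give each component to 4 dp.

F = (3.4000, -1.6000, 1.3000)
τ = (0.0300, 0.1900, -0.0600)

ω₁ − ω₀ = (0.02000000, 0.08008333, 0.02437500)
ω₀×(Iω₀) = (0.0060, -0.0022, -0.0990)
τ = I·(Δω/dt) + ω₀×(Iω₀) = (0.0300, 0.1900, -0.0600)
Δv = v₁−v₀ = (0.08500000, -0.04000000, 0.03250000)
m·(v₁−v₀)/dt = (3.4000, -1.6000, 1.3000)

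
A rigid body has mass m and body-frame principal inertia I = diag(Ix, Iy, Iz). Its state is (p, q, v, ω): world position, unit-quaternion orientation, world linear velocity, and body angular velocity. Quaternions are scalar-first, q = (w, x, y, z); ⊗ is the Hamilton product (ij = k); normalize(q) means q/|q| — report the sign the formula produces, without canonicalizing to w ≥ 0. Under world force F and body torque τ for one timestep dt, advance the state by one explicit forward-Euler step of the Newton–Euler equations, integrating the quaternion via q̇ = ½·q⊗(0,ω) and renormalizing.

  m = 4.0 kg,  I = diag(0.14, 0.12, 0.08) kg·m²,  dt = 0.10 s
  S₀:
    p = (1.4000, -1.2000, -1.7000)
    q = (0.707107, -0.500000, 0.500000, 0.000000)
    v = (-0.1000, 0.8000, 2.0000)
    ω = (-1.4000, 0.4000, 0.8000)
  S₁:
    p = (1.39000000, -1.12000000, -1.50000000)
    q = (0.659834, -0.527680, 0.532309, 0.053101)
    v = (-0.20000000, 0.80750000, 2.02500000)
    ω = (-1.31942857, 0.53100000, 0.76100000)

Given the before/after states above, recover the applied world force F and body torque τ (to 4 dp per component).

ω₁ − ω₀ = (0.08057143, 0.13100000, -0.03900000)
precession coupling = (-0.0128, -0.0672, 0.0112)
τ = I·(Δω/dt) + ω₀×(Iω₀) = (0.1000, 0.0900, -0.0200)
Δv = v₁−v₀ = (-0.10000000, 0.00750000, 0.02500000)
applied force F = (-4.0000, 0.3000, 1.0000)

F = (-4.0000, 0.3000, 1.0000)
τ = (0.1000, 0.0900, -0.0200)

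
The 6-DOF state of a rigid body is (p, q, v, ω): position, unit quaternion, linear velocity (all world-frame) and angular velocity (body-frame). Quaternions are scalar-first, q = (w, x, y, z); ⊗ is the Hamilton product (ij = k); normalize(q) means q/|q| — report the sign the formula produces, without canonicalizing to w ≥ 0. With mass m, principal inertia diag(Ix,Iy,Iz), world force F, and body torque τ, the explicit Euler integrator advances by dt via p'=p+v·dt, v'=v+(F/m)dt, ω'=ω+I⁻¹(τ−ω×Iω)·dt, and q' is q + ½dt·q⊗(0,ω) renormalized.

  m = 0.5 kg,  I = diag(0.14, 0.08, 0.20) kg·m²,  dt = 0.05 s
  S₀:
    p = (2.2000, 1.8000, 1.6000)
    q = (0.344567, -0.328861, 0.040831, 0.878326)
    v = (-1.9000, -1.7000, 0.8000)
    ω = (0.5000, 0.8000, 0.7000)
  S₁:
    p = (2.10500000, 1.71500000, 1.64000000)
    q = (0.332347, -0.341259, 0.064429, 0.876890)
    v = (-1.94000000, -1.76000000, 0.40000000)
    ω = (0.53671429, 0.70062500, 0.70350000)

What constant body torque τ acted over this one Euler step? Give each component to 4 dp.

τ = (0.1700, -0.1800, -0.0100)

rate change Δω = (0.03671429, -0.09937500, 0.00350000)
applied torque τ = (0.1700, -0.1800, -0.0100)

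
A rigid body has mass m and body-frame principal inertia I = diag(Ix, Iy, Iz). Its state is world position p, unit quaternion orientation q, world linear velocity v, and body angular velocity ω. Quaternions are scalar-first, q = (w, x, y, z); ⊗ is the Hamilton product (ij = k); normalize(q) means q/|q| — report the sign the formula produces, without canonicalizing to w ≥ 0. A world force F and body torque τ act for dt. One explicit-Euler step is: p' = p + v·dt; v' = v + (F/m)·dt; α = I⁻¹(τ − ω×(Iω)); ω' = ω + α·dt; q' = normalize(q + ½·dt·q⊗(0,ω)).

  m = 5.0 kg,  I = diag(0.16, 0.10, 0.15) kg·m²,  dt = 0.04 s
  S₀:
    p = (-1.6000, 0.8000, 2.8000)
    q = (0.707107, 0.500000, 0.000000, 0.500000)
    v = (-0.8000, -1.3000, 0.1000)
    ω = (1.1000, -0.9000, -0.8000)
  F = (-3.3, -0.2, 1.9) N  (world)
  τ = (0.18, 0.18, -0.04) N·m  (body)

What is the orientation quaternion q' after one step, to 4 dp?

q⊗(0,ω) = (-0.1500000, 1.2278177, 0.3136037, -1.0156856)
q + ½dt·q⊗(0,ω), renormalized = (0.7037, 0.5243, 0.0063, 0.4794)

q' = (0.7037, 0.5243, 0.0063, 0.4794)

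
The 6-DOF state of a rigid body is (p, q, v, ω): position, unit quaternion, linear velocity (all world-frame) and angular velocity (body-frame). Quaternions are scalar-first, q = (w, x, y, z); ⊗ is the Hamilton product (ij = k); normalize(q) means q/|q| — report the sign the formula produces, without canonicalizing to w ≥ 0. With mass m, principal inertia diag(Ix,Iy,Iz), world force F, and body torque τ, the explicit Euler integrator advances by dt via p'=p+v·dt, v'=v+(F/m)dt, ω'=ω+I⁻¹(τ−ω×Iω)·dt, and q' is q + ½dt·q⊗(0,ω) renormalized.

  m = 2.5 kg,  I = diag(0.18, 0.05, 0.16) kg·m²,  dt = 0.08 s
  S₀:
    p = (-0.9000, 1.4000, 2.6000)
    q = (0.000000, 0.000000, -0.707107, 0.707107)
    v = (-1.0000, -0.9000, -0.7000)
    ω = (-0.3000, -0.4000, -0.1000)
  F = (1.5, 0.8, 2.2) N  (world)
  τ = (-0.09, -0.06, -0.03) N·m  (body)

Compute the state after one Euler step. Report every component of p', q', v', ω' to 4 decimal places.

gyro term ω×Iω = (0.0044, 0.0006, -0.0156)
(τ − ω×Iω)/I = (-0.5244, -1.2120, -0.0900)
ω' = ω + α·dt = (-0.3420, -0.4970, -0.1072)
q⊗(0,ω) = (-0.2121321, 0.3535535, -0.2121321, -0.2121321)
q' = normalize(q + ½dt·q⊗(0,ω)) = (-0.0085, 0.0141, -0.7154, 0.6985)
new position p' = (-0.9800, 1.3280, 2.5440)
v' = v + a·dt = (-0.9520, -0.8744, -0.6296)

p' = (-0.9800, 1.3280, 2.5440)
q' = (-0.0085, 0.0141, -0.7154, 0.6985)
v' = (-0.9520, -0.8744, -0.6296)
ω' = (-0.3420, -0.4970, -0.1072)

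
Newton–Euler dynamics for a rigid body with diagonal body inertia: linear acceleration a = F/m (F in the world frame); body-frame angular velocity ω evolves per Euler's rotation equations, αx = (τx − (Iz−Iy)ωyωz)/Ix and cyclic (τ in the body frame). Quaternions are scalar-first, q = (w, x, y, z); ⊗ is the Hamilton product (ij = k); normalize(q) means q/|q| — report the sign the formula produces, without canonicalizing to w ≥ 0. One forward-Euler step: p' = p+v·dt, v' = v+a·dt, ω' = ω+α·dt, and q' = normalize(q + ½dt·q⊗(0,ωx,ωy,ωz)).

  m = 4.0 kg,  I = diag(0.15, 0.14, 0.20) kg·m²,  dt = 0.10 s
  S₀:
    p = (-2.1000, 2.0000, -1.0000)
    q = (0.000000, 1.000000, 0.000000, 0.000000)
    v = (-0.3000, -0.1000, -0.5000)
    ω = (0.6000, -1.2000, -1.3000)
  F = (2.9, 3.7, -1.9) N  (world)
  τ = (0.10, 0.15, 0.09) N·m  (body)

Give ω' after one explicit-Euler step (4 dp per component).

ω' = (0.6043, -1.1207, -1.2586)

(τ − ω×Iω)/I = (0.0427, 0.7929, 0.4140)
ω + α·dt = (0.6043, -1.1207, -1.2586)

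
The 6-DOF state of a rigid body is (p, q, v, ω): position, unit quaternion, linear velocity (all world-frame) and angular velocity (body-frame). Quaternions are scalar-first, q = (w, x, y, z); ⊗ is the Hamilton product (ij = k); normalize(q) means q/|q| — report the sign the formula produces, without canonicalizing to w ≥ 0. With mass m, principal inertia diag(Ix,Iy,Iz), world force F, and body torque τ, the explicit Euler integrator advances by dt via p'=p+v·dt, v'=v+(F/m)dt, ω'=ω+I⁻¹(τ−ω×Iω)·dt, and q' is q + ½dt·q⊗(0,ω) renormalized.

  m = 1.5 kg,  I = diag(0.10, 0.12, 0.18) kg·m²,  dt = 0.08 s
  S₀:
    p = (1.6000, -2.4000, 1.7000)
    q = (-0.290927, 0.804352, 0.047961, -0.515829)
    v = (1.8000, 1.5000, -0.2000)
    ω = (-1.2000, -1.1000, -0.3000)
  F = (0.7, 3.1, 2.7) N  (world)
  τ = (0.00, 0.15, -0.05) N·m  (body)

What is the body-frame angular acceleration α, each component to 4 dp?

α = (-0.1980, 1.4900, -0.4244)

ω×(Iω) gyroscopic = (0.0198, -0.0288, 0.0264)
(τ − ω×Iω)/I = (-0.1980, 1.4900, -0.4244)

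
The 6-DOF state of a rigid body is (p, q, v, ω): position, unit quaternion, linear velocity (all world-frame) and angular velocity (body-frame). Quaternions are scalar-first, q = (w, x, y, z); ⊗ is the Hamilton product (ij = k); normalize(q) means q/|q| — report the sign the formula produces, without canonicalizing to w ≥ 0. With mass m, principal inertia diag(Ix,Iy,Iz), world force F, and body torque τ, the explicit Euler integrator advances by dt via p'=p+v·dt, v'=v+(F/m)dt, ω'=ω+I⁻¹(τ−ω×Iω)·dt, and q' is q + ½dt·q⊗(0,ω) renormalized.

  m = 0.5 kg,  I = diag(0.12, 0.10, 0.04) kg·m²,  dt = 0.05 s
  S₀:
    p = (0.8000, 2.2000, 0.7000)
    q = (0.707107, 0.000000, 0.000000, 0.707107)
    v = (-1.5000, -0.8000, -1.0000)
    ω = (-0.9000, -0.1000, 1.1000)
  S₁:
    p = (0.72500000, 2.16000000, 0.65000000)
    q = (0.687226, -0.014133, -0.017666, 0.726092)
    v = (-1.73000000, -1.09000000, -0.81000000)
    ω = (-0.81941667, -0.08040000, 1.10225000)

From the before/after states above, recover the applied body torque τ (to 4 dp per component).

ω₁ − ω₀ = (0.08058333, 0.01960000, 0.00225000)
precession coupling = (0.0066, -0.0792, -0.0018)
I·α + gyro = (0.2000, -0.0400, 0.0000)

τ = (0.2000, -0.0400, 0.0000)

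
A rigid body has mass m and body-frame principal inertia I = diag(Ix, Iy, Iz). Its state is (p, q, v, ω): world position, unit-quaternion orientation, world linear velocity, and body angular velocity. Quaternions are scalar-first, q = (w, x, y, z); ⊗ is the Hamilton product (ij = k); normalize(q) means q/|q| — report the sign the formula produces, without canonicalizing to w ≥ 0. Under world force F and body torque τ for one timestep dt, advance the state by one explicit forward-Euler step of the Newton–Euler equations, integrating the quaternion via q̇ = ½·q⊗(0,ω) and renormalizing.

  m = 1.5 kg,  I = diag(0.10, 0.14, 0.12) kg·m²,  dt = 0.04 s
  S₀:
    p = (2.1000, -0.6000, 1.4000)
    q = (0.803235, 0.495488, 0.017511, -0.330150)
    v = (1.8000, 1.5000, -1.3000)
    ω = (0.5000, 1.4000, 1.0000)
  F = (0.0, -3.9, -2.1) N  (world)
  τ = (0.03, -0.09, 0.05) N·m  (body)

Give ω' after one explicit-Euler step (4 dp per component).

ω' = (0.5232, 1.3771, 1.0073)

precession coupling ω×(Iω) = (-0.0280, -0.0100, 0.0280)
angular accel α = (0.5800, -0.5714, 0.1833)
ω' = ω + α·dt = (0.5232, 1.3771, 1.0073)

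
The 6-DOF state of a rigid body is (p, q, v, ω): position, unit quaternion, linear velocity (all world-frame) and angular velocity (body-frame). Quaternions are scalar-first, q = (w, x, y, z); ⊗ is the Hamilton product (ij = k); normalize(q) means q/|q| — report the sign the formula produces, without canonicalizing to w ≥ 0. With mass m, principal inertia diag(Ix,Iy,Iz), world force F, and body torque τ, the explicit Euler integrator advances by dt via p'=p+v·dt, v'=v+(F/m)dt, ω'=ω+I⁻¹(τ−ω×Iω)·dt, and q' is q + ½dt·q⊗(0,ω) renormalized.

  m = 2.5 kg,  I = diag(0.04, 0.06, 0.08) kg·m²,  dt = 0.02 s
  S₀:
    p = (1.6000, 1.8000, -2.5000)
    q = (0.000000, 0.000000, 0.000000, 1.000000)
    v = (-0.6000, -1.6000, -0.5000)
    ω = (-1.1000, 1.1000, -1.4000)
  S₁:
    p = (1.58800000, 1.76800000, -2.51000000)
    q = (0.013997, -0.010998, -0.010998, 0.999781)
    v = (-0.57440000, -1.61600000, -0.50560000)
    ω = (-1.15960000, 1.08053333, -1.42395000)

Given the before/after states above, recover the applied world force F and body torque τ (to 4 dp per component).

ω₁ − ω₀ = (-0.05960000, -0.01946667, -0.02395000)
τ = I·(Δω/dt) + ω₀×(Iω₀) = (-0.1500, -0.1200, -0.1200)
Δv = v₁−v₀ = (0.02560000, -0.01600000, -0.00560000)
applied force F = (3.2000, -2.0000, -0.7000)

F = (3.2000, -2.0000, -0.7000)
τ = (-0.1500, -0.1200, -0.1200)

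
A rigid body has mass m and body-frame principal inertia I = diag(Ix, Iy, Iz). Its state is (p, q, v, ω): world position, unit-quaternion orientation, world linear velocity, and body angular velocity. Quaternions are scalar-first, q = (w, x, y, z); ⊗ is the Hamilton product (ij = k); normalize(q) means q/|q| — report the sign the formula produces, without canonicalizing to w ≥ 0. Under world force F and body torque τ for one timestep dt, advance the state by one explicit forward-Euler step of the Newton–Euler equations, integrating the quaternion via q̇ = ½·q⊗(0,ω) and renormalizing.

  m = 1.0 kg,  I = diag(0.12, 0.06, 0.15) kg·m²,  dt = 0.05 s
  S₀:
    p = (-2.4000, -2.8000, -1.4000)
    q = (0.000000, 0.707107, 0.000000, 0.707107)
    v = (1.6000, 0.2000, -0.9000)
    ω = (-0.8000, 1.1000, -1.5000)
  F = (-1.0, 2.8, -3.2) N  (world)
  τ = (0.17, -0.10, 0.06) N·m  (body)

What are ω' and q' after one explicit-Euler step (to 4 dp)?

ω' = (-0.6673, 1.0467, -1.4976)
q' = (0.0406, 0.6868, 0.0124, 0.7256)

gyro term ω×Iω = (-0.1485, -0.0360, 0.0528)
α = I⁻¹(τ − ω×Iω) = (2.6542, -1.0667, 0.0480)
ω + α·dt = (-0.6673, 1.0467, -1.4976)
q⊗(0,ω) = (1.6263461, -0.7778177, 0.4949749, 0.7778177)
q' = normalize(q + ½dt·q⊗(0,ω)) = (0.0406, 0.6868, 0.0124, 0.7256)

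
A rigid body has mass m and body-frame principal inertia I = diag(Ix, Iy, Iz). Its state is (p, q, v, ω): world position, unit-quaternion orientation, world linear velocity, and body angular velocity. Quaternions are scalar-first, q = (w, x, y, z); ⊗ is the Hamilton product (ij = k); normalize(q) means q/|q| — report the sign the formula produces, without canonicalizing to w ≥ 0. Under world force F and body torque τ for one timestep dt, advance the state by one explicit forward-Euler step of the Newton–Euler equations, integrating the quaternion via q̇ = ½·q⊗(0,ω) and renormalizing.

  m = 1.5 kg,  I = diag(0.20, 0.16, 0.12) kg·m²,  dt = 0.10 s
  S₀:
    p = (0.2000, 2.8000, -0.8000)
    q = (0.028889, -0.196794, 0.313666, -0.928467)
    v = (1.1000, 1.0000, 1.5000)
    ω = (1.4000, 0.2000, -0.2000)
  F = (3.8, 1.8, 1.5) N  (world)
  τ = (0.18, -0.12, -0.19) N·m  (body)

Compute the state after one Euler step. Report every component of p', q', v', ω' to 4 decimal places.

precession coupling ω×(Iω) = (0.0016, -0.0224, -0.0112)
angular accel α = (0.8920, -0.6100, -1.4900)
ω' = ω + α·dt = (1.4892, 0.1390, -0.3490)
q⊗(0,ω) = (0.0270850, 0.1634048, -1.3334348, -0.4842690)
updated quaternion q' = (0.0302, -0.1881, 0.2464, -0.9503)
p' = p + v·dt = (0.3100, 2.9000, -0.6500)
new velocity v' = (1.3533, 1.1200, 1.6000)

p' = (0.3100, 2.9000, -0.6500)
q' = (0.0302, -0.1881, 0.2464, -0.9503)
v' = (1.3533, 1.1200, 1.6000)
ω' = (1.4892, 0.1390, -0.3490)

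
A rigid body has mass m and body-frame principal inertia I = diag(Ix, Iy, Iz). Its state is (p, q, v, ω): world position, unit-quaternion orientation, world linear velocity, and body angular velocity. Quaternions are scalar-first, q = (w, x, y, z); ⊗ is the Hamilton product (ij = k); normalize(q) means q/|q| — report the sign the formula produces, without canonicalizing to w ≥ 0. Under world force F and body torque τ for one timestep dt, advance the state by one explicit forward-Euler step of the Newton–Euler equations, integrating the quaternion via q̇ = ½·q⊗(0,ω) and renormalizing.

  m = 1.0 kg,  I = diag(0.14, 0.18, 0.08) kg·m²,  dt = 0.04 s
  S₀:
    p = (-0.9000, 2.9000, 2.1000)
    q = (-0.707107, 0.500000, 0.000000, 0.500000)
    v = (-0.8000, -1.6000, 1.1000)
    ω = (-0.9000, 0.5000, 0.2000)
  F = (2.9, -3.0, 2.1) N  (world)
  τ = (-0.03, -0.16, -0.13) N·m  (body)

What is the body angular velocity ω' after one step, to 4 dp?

ω' = (-0.9057, 0.4668, 0.1440)

α = I⁻¹(τ − ω×Iω) = (-0.1429, -0.8289, -1.4000)
ω' = ω + α·dt = (-0.9057, 0.4668, 0.1440)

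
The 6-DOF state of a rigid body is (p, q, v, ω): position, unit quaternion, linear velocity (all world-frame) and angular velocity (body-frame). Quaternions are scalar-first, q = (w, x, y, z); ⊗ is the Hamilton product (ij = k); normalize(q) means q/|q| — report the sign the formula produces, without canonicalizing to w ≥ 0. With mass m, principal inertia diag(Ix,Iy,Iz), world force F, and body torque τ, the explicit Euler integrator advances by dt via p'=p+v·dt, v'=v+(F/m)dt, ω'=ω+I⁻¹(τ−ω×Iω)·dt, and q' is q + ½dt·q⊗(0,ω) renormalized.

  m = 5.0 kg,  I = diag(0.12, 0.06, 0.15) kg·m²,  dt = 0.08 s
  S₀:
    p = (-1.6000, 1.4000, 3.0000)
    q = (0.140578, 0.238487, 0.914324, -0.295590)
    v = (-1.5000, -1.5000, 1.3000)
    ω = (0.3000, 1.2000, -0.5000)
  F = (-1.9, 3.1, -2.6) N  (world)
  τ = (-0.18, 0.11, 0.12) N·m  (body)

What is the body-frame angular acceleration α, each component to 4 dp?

gyro term ω×Iω = (-0.0540, 0.0045, -0.0216)
(τ − ω×Iω)/I = (-1.0500, 1.7583, 0.9440)

α = (-1.0500, 1.7583, 0.9440)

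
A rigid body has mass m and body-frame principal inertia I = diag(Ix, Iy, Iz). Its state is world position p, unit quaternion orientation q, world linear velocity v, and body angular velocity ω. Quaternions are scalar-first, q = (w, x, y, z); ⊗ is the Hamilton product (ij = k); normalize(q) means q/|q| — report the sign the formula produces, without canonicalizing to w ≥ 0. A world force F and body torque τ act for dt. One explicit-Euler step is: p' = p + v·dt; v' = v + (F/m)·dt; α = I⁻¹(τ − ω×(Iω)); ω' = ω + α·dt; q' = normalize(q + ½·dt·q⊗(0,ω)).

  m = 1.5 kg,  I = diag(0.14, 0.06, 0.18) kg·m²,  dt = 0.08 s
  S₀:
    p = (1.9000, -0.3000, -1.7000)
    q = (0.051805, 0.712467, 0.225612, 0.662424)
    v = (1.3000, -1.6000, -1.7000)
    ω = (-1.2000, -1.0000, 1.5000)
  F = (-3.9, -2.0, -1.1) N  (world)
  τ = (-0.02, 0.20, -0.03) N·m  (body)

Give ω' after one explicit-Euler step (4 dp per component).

ω' = (-1.1086, -0.8293, 1.5293)

precession coupling ω×(Iω) = (-0.1800, 0.0720, -0.0960)
α = I⁻¹(τ − ω×Iω) = (1.1429, 2.1333, 0.3667)
ω' = ω + α·dt = (-1.1086, -0.8293, 1.5293)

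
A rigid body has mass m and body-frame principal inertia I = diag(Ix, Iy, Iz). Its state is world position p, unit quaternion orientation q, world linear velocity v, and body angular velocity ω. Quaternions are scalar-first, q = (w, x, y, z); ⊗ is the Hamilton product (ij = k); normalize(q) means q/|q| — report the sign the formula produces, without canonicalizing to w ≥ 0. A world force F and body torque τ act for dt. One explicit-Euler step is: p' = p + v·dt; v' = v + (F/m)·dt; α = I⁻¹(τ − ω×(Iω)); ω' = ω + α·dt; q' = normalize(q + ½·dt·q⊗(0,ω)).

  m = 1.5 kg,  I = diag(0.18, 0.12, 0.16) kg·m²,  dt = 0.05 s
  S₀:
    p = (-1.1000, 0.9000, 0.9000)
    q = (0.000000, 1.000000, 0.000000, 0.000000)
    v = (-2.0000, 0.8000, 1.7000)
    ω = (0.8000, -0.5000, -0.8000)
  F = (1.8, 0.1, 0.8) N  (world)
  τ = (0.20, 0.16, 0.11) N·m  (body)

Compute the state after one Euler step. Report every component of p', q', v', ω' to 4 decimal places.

linear accel F/m = (1.2000, 0.0667, 0.5333)
p' = p + v·dt = (-1.2000, 0.9400, 0.9850)
v' = v + a·dt = (-1.9400, 0.8033, 1.7267)
angular accel α = (1.0222, 1.4400, 0.5375)
ω' = ω + α·dt = (0.8511, -0.4280, -0.7731)
2q̇ = q⊗(0,ω) = (-0.8000000, 0.0000000, 0.8000000, -0.5000000)
updated quaternion q' = (-0.0200, 0.9995, 0.0200, -0.0125)

p' = (-1.2000, 0.9400, 0.9850)
q' = (-0.0200, 0.9995, 0.0200, -0.0125)
v' = (-1.9400, 0.8033, 1.7267)
ω' = (0.8511, -0.4280, -0.7731)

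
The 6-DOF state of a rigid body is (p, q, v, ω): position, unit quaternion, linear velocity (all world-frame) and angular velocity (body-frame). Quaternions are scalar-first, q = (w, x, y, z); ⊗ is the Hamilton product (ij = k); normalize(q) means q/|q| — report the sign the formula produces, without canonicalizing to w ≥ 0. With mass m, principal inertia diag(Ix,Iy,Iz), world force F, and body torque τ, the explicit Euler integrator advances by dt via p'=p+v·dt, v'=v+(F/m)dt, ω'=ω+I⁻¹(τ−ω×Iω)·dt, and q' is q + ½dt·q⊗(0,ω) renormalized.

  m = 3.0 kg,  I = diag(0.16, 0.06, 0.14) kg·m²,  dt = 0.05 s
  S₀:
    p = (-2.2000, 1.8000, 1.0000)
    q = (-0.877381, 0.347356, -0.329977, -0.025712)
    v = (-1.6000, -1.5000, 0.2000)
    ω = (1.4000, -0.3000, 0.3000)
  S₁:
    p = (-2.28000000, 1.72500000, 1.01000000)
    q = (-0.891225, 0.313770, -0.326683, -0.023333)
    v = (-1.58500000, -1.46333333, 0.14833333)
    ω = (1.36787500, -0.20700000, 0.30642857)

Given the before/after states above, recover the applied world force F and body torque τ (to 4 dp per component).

F = (0.9000, 2.2000, -3.1000)
τ = (-0.1100, 0.1200, 0.0600)

v₁ − v₀ = (0.01500000, 0.03666667, -0.05166667)
applied force F = (0.9000, 2.2000, -3.1000)
Δω = ω₁−ω₀ = (-0.03212500, 0.09300000, 0.00642857)
gyro term ω₀×Iω₀ = (-0.0072, 0.0084, 0.0420)
τ = I·(Δω/dt) + ω₀×(Iω₀) = (-0.1100, 0.1200, 0.0600)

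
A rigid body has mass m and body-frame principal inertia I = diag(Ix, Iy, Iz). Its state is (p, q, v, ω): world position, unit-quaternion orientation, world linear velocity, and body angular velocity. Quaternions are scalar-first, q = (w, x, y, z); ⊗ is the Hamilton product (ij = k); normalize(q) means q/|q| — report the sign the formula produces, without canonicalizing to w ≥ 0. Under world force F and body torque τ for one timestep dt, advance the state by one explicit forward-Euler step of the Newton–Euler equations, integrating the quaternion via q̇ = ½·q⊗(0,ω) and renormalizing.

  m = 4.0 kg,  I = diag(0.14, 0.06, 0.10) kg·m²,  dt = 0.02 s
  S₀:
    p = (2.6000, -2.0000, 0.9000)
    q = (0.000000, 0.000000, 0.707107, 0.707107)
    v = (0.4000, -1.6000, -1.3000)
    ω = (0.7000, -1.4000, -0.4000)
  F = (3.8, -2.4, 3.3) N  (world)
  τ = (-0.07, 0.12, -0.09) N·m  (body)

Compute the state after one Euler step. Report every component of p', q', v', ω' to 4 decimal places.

p' = (2.6080, -2.0320, 0.8740)
q' = (0.0127, 0.0071, 0.7120, 0.7021)
v' = (0.4190, -1.6120, -1.2835)
ω' = (0.6868, -1.3563, -0.4337)

α = I⁻¹(τ − ω×Iω) = (-0.6600, 2.1867, -1.6840)
new body rate ω' = (0.6868, -1.3563, -0.4337)
Hamilton product q⊗(0,ω) = (1.2727926, 0.7071070, 0.4949749, -0.4949749)
q' = normalize(q + ½dt·q⊗(0,ω)) = (0.0127, 0.0071, 0.7120, 0.7021)
a = (0.9500, -0.6000, 0.8250)
new position p' = (2.6080, -2.0320, 0.8740)
new velocity v' = (0.4190, -1.6120, -1.2835)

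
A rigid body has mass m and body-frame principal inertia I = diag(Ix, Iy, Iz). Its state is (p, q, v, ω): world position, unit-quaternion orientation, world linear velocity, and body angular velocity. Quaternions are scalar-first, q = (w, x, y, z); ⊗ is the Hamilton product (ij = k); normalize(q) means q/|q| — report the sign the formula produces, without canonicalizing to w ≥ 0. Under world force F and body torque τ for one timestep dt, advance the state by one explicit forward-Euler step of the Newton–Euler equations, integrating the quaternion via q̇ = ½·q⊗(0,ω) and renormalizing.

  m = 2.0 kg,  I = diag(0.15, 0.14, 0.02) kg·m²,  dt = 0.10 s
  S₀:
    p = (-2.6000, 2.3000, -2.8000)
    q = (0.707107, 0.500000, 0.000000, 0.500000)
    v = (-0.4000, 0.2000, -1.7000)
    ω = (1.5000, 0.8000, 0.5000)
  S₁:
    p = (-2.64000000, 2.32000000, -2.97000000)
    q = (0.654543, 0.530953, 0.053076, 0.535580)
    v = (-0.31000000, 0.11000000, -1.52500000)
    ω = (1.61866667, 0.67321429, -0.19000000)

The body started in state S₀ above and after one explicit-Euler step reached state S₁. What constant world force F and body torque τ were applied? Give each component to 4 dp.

v₁ − v₀ = (0.09000000, -0.09000000, 0.17500000)
m·(v₁−v₀)/dt = (1.8000, -1.8000, 3.5000)
ω₁ − ω₀ = (0.11866667, -0.12678571, -0.69000000)
precession coupling = (-0.0480, 0.0975, -0.0120)
I·α + gyro = (0.1300, -0.0800, -0.1500)

F = (1.8000, -1.8000, 3.5000)
τ = (0.1300, -0.0800, -0.1500)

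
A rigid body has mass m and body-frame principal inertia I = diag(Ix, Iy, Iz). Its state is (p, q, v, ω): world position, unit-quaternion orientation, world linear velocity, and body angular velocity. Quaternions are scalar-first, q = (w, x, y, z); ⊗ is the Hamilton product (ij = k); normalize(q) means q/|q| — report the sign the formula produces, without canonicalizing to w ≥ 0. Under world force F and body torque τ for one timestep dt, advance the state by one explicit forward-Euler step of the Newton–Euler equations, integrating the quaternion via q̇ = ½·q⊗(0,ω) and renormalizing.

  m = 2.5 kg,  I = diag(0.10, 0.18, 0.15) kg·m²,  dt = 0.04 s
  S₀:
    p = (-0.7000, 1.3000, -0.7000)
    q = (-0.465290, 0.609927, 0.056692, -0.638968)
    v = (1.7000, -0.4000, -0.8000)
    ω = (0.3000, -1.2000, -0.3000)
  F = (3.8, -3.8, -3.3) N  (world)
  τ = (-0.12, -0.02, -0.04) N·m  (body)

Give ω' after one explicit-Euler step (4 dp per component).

(τ − ω×Iω)/I = (-1.0920, -0.1361, -0.0747)
new body rate ω' = (0.2563, -1.2054, -0.3030)

ω' = (0.2563, -1.2054, -0.3030)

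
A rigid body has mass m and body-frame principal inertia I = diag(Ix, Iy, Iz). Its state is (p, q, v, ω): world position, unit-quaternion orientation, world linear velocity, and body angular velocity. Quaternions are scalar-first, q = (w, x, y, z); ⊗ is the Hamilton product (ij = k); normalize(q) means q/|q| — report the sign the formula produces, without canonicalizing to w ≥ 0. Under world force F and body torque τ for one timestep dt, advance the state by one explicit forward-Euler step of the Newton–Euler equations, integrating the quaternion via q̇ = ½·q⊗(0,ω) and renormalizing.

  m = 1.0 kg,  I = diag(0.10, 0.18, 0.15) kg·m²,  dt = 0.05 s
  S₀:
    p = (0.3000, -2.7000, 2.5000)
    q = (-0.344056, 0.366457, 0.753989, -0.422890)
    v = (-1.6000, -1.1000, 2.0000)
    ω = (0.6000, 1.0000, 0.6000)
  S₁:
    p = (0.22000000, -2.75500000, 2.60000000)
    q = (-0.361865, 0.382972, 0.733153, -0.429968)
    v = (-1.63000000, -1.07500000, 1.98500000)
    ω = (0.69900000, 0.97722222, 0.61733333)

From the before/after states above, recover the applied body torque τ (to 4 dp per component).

rate change Δω = (0.09900000, -0.02277778, 0.01733333)
gyro term ω₀×Iω₀ = (-0.0180, -0.0180, 0.0480)
applied torque τ = (0.1800, -0.1000, 0.1000)

τ = (0.1800, -0.1000, 0.1000)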